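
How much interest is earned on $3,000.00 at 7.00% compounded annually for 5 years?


Compound interest earned = final amount − principal.
A = P(1 + r/n)^(nt) = $3,000.00 × (1 + 0.07/1)^(1 × 5) = $4,207.66
Interest = A − P = $4,207.66 − $3,000.00 = $1,207.66

Interest = A - P = $1,207.66


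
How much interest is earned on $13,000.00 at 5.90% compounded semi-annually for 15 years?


Compound interest earned = final amount − principal.
A = P(1 + r/n)^(nt) = $13,000.00 × (1 + 0.059/2)^(2 × 15) = $31,098.10
Interest = A − P = $31,098.10 − $13,000.00 = $18,098.10

Interest = A - P = $18,098.10


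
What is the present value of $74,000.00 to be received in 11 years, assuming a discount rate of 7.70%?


Present value formula: PV = FV / (1 + r)^t
PV = $74,000.00 / (1 + 0.077)^11
PV = $74,000.00 / 2.261376
PV = $32,723.44

PV = FV / (1 + r)^t = $32,723.44


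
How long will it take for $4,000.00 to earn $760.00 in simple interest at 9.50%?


Rearrange the simple interest formula for t:
I = P × r × t  ⇒  t = I / (P × r)
t = $760.00 / ($4,000.00 × 0.095)
t = 2

t = I/(P×r) = 2 years


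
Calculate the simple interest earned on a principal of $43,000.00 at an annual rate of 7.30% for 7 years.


Simple interest formula: I = P × r × t
I = $43,000.00 × 0.073 × 7
I = $21,973.00

I = P × r × t = $21,973.00


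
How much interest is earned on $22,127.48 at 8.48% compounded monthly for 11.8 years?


Compound interest earned = final amount − principal.
A = P(1 + r/n)^(nt) = $22,127.48 × (1 + 0.0848/12)^(12 × 11.8) = $59,975.81
Interest = A − P = $59,975.81 − $22,127.48 = $37,848.33

Interest = A - P = $37,848.33


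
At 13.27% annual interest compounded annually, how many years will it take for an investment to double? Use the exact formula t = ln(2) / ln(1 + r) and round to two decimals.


Doubling condition: (1 + r)^t = 2
Take ln of both sides: t × ln(1 + r) = ln(2)
t = ln(2) / ln(1 + r)
t = 0.693147 / 0.124604
t = 5.56

t = ln(2) / ln(1 + r) = 5.56 years


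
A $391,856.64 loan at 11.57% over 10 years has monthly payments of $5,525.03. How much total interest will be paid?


Total paid over the life of the loan = PMT × n.
Total paid = $5,525.03 × 120 = $663,003.60
Total interest = total paid − principal = $663,003.60 − $391,856.64 = $271,146.96

Total interest = (PMT × n) - PV = $271,146.96


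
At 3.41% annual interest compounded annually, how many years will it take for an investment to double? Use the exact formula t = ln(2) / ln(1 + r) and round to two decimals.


Doubling condition: (1 + r)^t = 2
Take ln of both sides: t × ln(1 + r) = ln(2)
t = ln(2) / ln(1 + r)
t = 0.693147 / 0.033531
t = 20.67

t = ln(2) / ln(1 + r) = 20.67 years


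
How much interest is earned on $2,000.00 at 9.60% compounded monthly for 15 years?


Compound interest earned = final amount − principal.
A = P(1 + r/n)^(nt) = $2,000.00 × (1 + 0.096/12)^(12 × 15) = $8,393.17
Interest = A − P = $8,393.17 − $2,000.00 = $6,393.17

Interest = A - P = $6,393.17


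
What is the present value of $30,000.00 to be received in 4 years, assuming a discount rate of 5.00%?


Present value formula: PV = FV / (1 + r)^t
PV = $30,000.00 / (1 + 0.05)^4
PV = $30,000.00 / 1.2155063
PV = $24,681.07

PV = FV / (1 + r)^t = $24,681.07


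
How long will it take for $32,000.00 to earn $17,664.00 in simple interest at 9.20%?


Rearrange the simple interest formula for t:
I = P × r × t  ⇒  t = I / (P × r)
t = $17,664.00 / ($32,000.00 × 0.092)
t = 6

t = I/(P×r) = 6 years


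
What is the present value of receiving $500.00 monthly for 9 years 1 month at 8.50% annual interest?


Present value of an ordinary annuity: PV = PMT × (1 − (1 + r)^(−n)) / r
Monthly rate r = 0.085/12 ≈ 0.00708333, n = 109
PV = $500.00 × (1 − (1 + 0.085/12)^(−109)) / (0.085/12)
PV = $500.00 × 75.768184
PV = $37,884.09

PV = PMT × (1-(1+r)^(-n))/r = $37,884.09


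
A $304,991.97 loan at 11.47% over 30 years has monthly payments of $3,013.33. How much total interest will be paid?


Total paid over the life of the loan = PMT × n.
Total paid = $3,013.33 × 360 = $1,084,798.80
Total interest = total paid − principal = $1,084,798.80 − $304,991.97 = $779,806.83

Total interest = (PMT × n) - PV = $779,806.83


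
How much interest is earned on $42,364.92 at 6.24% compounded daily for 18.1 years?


Compound interest earned = final amount − principal.
A = P(1 + r/n)^(nt) = $42,364.92 × (1 + 0.0624/365)^(365 × 18.1) = $131,061.17
Interest = A − P = $131,061.17 − $42,364.92 = $88,696.25

Interest = A - P = $88,696.25


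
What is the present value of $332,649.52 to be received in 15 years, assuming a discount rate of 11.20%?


Present value formula: PV = FV / (1 + r)^t
PV = $332,649.52 / (1 + 0.112)^15
PV = $332,649.52 / 4.915546
PV = $67,672.95

PV = FV / (1 + r)^t = $67,672.95


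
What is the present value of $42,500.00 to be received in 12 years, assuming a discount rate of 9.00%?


Present value formula: PV = FV / (1 + r)^t
PV = $42,500.00 / (1 + 0.09)^12
PV = $42,500.00 / 2.8126648
PV = $15,110.23

PV = FV / (1 + r)^t = $15,110.23


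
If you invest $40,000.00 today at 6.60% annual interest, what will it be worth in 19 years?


Future value formula: FV = PV × (1 + r)^t
FV = $40,000.00 × (1 + 0.066)^19
FV = $40,000.00 × 3.3681148
FV = $134,724.59

FV = PV × (1 + r)^t = $134,724.59


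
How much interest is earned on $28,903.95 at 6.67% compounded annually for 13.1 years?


Compound interest earned = final amount − principal.
A = P(1 + r/n)^(nt) = $28,903.95 × (1 + 0.0667/1)^(1 × 13.1) = $67,345.92
Interest = A − P = $67,345.92 − $28,903.95 = $38,441.97

Interest = A - P = $38,441.97


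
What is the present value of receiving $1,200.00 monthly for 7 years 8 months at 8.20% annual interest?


Present value of an ordinary annuity: PV = PMT × (1 − (1 + r)^(−n)) / r
Monthly rate r = 0.082/12 ≈ 0.00683333, n = 92
PV = $1,200.00 × (1 − (1 + 0.082/12)^(−92)) / (0.082/12)
PV = $1,200.00 × 68.130157
PV = $81,756.19

PV = PMT × (1-(1+r)^(-n))/r = $81,756.19


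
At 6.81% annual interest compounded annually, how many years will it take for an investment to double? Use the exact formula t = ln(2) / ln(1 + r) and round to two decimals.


Doubling condition: (1 + r)^t = 2
Take ln of both sides: t × ln(1 + r) = ln(2)
t = ln(2) / ln(1 + r)
t = 0.693147 / 0.065881
t = 10.52

t = ln(2) / ln(1 + r) = 10.52 years


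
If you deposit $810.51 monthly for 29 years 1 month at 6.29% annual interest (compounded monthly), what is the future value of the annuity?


Future value of an ordinary annuity: FV = PMT × ((1 + r)^n − 1) / r
Monthly rate r = 0.0629/12 ≈ 0.00524167, n = 349
FV = $810.51 × ((1 + 0.0629/12)^349 − 1) / (0.0629/12)
FV = $810.51 × 992.068219
FV = $804,081.21

FV = PMT × ((1+r)^n - 1)/r = $804,081.21


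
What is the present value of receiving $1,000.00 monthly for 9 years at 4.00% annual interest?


Present value of an ordinary annuity: PV = PMT × (1 − (1 + r)^(−n)) / r
Monthly rate r = 0.04/12 ≈ 0.00333333, n = 108
PV = $1,000.00 × (1 − (1 + 0.04/12)^(−108)) / (0.04/12)
PV = $1,000.00 × 90.571761
PV = $90,571.76

PV = PMT × (1-(1+r)^(-n))/r = $90,571.76


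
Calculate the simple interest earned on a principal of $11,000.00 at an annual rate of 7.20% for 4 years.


Simple interest formula: I = P × r × t
I = $11,000.00 × 0.072 × 4
I = $3,168.00

I = P × r × t = $3,168.00


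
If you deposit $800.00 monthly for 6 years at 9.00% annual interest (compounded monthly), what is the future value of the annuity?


Future value of an ordinary annuity: FV = PMT × ((1 + r)^n − 1) / r
Monthly rate r = 0.09/12 = 0.0075, n = 72
FV = $800.00 × ((1 + 0.09/12)^72 − 1) / (0.09/12)
FV = $800.00 × 95.007028
FV = $76,005.62

FV = PMT × ((1+r)^n - 1)/r = $76,005.62


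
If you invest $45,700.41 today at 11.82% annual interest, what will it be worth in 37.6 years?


Future value formula: FV = PV × (1 + r)^t
FV = $45,700.41 × (1 + 0.1182)^37.6
FV = $45,700.41 × 66.7317856
FV = $3,049,669.96

FV = PV × (1 + r)^t = $3,049,669.96


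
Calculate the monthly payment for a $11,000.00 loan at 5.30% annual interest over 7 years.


Loan payment formula: PMT = PV × r / (1 − (1 + r)^(−n))
Monthly rate r = 0.053/12 ≈ 0.00441667, n = 84 months
Denominator: 1 − (1 + 0.053/12)^(−84) = 0.309392
PMT = $11,000.00 × (0.053/12) / 0.309392
PMT = $157.03 per month

PMT = PV × r / (1-(1+r)^(-n)) = $157.03/month


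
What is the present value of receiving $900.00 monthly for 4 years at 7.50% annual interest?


Present value of an ordinary annuity: PV = PMT × (1 − (1 + r)^(−n)) / r
Monthly rate r = 0.075/12 = 0.00625, n = 48
PV = $900.00 × (1 − (1 + 0.075/12)^(−48)) / (0.075/12)
PV = $900.00 × 41.358371
PV = $37,222.53

PV = PMT × (1-(1+r)^(-n))/r = $37,222.53


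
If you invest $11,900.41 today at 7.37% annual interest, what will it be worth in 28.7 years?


Future value formula: FV = PV × (1 + r)^t
FV = $11,900.41 × (1 + 0.0737)^28.7
FV = $11,900.41 × 7.6973415
FV = $91,601.52

FV = PV × (1 + r)^t = $91,601.52


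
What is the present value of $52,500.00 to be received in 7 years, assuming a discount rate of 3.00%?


Present value formula: PV = FV / (1 + r)^t
PV = $52,500.00 / (1 + 0.03)^7
PV = $52,500.00 / 1.229874
PV = $42,687.30

PV = FV / (1 + r)^t = $42,687.30


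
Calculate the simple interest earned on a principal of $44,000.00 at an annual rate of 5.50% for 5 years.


Simple interest formula: I = P × r × t
I = $44,000.00 × 0.055 × 5
I = $12,100.00

I = P × r × t = $12,100.00


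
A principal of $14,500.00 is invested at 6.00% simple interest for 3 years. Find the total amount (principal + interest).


Total amount formula: A = P(1 + rt) = P + P·r·t
Interest: I = P × r × t = $14,500.00 × 0.06 × 3 = $2,610.00
A = P + I = $14,500.00 + $2,610.00 = $17,110.00

A = P + I = P(1 + rt) = $17,110.00


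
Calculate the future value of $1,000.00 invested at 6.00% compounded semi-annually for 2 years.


Compound interest formula: A = P(1 + r/n)^(nt)
A = $1,000.00 × (1 + 0.06/2)^(2 × 2)
Growth factor: (1 + 0.06/2)^4 = 1.125509
A = $1,000.00 × 1.125509
A = $1,125.51

A = P(1 + r/n)^(nt) = $1,125.51


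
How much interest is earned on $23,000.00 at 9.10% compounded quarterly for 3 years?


Compound interest earned = final amount − principal.
A = P(1 + r/n)^(nt) = $23,000.00 × (1 + 0.091/4)^(4 × 3) = $30,127.40
Interest = A − P = $30,127.40 − $23,000.00 = $7,127.40

Interest = A - P = $7,127.40


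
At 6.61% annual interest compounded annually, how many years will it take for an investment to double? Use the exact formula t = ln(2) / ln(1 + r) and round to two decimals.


Doubling condition: (1 + r)^t = 2
Take ln of both sides: t × ln(1 + r) = ln(2)
t = ln(2) / ln(1 + r)
t = 0.693147 / 0.064007
t = 10.83

t = ln(2) / ln(1 + r) = 10.83 years


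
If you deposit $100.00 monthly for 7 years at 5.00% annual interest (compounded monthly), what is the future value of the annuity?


Future value of an ordinary annuity: FV = PMT × ((1 + r)^n − 1) / r
Monthly rate r = 0.05/12 ≈ 0.00416667, n = 84
FV = $100.00 × ((1 + 0.05/12)^84 − 1) / (0.05/12)
FV = $100.00 × 100.328653
FV = $10,032.87

FV = PMT × ((1+r)^n - 1)/r = $10,032.87


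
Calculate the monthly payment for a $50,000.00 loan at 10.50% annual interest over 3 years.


Loan payment formula: PMT = PV × r / (1 − (1 + r)^(−n))
Monthly rate r = 0.105/12 = 0.00875, n = 36 months
Denominator: 1 − (1 + 0.105/12)^(−36) = 0.269211
PMT = $50,000.00 × (0.105/12) / 0.269211
PMT = $1,625.12 per month

PMT = PV × r / (1-(1+r)^(-n)) = $1,625.12/month


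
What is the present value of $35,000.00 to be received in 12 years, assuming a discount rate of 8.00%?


Present value formula: PV = FV / (1 + r)^t
PV = $35,000.00 / (1 + 0.08)^12
PV = $35,000.00 / 2.518170
PV = $13,898.98

PV = FV / (1 + r)^t = $13,898.98


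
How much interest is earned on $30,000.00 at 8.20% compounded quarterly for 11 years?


Compound interest earned = final amount − principal.
A = P(1 + r/n)^(nt) = $30,000.00 × (1 + 0.082/4)^(4 × 11) = $73,264.51
Interest = A − P = $73,264.51 − $30,000.00 = $43,264.51

Interest = A - P = $43,264.51


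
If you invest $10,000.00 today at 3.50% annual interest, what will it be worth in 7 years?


Future value formula: FV = PV × (1 + r)^t
FV = $10,000.00 × (1 + 0.035)^7
FV = $10,000.00 × 1.272279
FV = $12,722.79

FV = PV × (1 + r)^t = $12,722.79


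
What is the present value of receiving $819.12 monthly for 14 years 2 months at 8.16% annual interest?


Present value of an ordinary annuity: PV = PMT × (1 − (1 + r)^(−n)) / r
Monthly rate r = 0.0816/12 = 0.0068, n = 170
PV = $819.12 × (1 − (1 + 0.0816/12)^(−170)) / (0.0816/12)
PV = $819.12 × 100.591686
PV = $82,396.66

PV = PMT × (1-(1+r)^(-n))/r = $82,396.66


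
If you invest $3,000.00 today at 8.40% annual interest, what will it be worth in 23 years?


Future value formula: FV = PV × (1 + r)^t
FV = $3,000.00 × (1 + 0.084)^23
FV = $3,000.00 × 6.392541
FV = $19,177.62

FV = PV × (1 + r)^t = $19,177.62


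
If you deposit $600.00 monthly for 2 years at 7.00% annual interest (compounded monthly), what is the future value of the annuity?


Future value of an ordinary annuity: FV = PMT × ((1 + r)^n − 1) / r
Monthly rate r = 0.07/12 ≈ 0.00583333, n = 24
FV = $600.00 × ((1 + 0.07/12)^24 − 1) / (0.07/12)
FV = $600.00 × 25.681032
FV = $15,408.62

FV = PMT × ((1+r)^n - 1)/r = $15,408.62


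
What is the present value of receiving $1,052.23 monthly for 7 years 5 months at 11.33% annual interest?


Present value of an ordinary annuity: PV = PMT × (1 − (1 + r)^(−n)) / r
Monthly rate r = 0.1133/12 ≈ 0.00944167, n = 89
PV = $1,052.23 × (1 − (1 + 0.1133/12)^(−89)) / (0.1133/12)
PV = $1,052.23 × 60.023074
PV = $63,158.08

PV = PMT × (1-(1+r)^(-n))/r = $63,158.08


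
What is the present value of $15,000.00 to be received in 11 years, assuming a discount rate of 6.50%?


Present value formula: PV = FV / (1 + r)^t
PV = $15,000.00 / (1 + 0.065)^11
PV = $15,000.00 / 1.9991514
PV = $7,503.18

PV = FV / (1 + r)^t = $7,503.18


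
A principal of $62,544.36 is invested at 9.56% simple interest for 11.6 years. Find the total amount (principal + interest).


Total amount formula: A = P(1 + rt) = P + P·r·t
Interest: I = P × r × t = $62,544.36 × 0.0956 × 11.6 = $69,359.19
A = P + I = $62,544.36 + $69,359.19 = $131,903.55

A = P + I = P(1 + rt) = $131,903.55


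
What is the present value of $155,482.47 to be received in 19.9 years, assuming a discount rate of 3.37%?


Present value formula: PV = FV / (1 + r)^t
PV = $155,482.47 / (1 + 0.0337)^19.9
PV = $155,482.47 / 1.933975
PV = $80,395.28

PV = FV / (1 + r)^t = $80,395.28


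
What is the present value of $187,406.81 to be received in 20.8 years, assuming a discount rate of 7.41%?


Present value formula: PV = FV / (1 + r)^t
PV = $187,406.81 / (1 + 0.0741)^20.8
PV = $187,406.81 / 4.423134
PV = $42,369.69

PV = FV / (1 + r)^t = $42,369.69


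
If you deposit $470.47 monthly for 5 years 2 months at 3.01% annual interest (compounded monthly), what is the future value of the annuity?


Future value of an ordinary annuity: FV = PMT × ((1 + r)^n − 1) / r
Monthly rate r = 0.0301/12 ≈ 0.00250833, n = 62
FV = $470.47 × ((1 + 0.0301/12)^62 − 1) / (0.0301/12)
FV = $470.47 × 66.990278
FV = $31,516.92

FV = PMT × ((1+r)^n - 1)/r = $31,516.92


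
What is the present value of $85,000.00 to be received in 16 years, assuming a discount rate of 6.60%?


Present value formula: PV = FV / (1 + r)^t
PV = $85,000.00 / (1 + 0.066)^16
PV = $85,000.00 / 2.780451
PV = $30,570.58

PV = FV / (1 + r)^t = $30,570.58


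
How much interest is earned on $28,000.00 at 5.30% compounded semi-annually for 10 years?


Compound interest earned = final amount − principal.
A = P(1 + r/n)^(nt) = $28,000.00 × (1 + 0.053/2)^(2 × 10) = $47,242.96
Interest = A − P = $47,242.96 − $28,000.00 = $19,242.96

Interest = A - P = $19,242.96


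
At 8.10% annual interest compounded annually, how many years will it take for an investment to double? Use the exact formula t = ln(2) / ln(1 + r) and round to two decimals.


Doubling condition: (1 + r)^t = 2
Take ln of both sides: t × ln(1 + r) = ln(2)
t = ln(2) / ln(1 + r)
t = 0.693147 / 0.077887
t = 8.90

t = ln(2) / ln(1 + r) = 8.90 years


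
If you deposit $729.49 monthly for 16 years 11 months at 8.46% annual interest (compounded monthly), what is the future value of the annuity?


Future value of an ordinary annuity: FV = PMT × ((1 + r)^n − 1) / r
Monthly rate r = 0.0846/12 = 0.00705, n = 203
FV = $729.49 × ((1 + 0.0846/12)^203 − 1) / (0.0846/12)
FV = $729.49 × 448.589193
FV = $327,241.33

FV = PMT × ((1+r)^n - 1)/r = $327,241.33


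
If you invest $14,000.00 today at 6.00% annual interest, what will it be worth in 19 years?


Future value formula: FV = PV × (1 + r)^t
FV = $14,000.00 × (1 + 0.06)^19
FV = $14,000.00 × 3.0255995
FV = $42,358.39

FV = PV × (1 + r)^t = $42,358.39


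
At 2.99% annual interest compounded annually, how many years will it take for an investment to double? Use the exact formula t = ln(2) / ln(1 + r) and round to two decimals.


Doubling condition: (1 + r)^t = 2
Take ln of both sides: t × ln(1 + r) = ln(2)
t = ln(2) / ln(1 + r)
t = 0.693147 / 0.029462
t = 23.53

t = ln(2) / ln(1 + r) = 23.53 years


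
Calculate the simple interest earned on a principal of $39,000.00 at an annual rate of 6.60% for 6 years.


Simple interest formula: I = P × r × t
I = $39,000.00 × 0.066 × 6
I = $15,444.00

I = P × r × t = $15,444.00


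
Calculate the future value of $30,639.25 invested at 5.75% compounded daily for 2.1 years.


Compound interest formula: A = P(1 + r/n)^(nt)
A = $30,639.25 × (1 + 0.0575/365)^(365 × 2.1)
Growth factor: (1 + 0.0575/365)^766.5 = 1.128332
A = $30,639.25 × 1.128332
A = $34,571.25

A = P(1 + r/n)^(nt) = $34,571.25


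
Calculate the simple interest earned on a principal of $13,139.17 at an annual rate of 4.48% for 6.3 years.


Simple interest formula: I = P × r × t
I = $13,139.17 × 0.0448 × 6.3
I = $3,708.40

I = P × r × t = $3,708.40


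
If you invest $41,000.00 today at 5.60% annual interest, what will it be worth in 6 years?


Future value formula: FV = PV × (1 + r)^t
FV = $41,000.00 × (1 + 0.056)^6
FV = $41,000.00 × 1.3867032
FV = $56,854.83

FV = PV × (1 + r)^t = $56,854.83


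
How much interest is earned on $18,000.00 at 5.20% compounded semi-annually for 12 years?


Compound interest earned = final amount − principal.
A = P(1 + r/n)^(nt) = $18,000.00 × (1 + 0.052/2)^(2 × 12) = $33,327.99
Interest = A − P = $33,327.99 − $18,000.00 = $15,327.99

Interest = A - P = $15,327.99


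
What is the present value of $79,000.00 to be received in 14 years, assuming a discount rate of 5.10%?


Present value formula: PV = FV / (1 + r)^t
PV = $79,000.00 / (1 + 0.051)^14
PV = $79,000.00 / 2.006495
PV = $39,372.14

PV = FV / (1 + r)^t = $39,372.14


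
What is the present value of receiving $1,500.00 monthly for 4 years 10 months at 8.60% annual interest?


Present value of an ordinary annuity: PV = PMT × (1 − (1 + r)^(−n)) / r
Monthly rate r = 0.086/12 ≈ 0.00716667, n = 58
PV = $1,500.00 × (1 − (1 + 0.086/12)^(−58)) / (0.086/12)
PV = $1,500.00 × 47.319187
PV = $70,978.78

PV = PMT × (1-(1+r)^(-n))/r = $70,978.78


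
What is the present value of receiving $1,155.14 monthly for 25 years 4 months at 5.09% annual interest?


Present value of an ordinary annuity: PV = PMT × (1 − (1 + r)^(−n)) / r
Monthly rate r = 0.0509/12 ≈ 0.00424167, n = 304
PV = $1,155.14 × (1 − (1 + 0.0509/12)^(−304)) / (0.0509/12)
PV = $1,155.14 × 170.647607
PV = $197,121.88

PV = PMT × (1-(1+r)^(-n))/r = $197,121.88


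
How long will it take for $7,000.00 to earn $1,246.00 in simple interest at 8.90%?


Rearrange the simple interest formula for t:
I = P × r × t  ⇒  t = I / (P × r)
t = $1,246.00 / ($7,000.00 × 0.089)
t = 2

t = I/(P×r) = 2 years


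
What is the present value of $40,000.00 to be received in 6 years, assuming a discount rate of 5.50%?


Present value formula: PV = FV / (1 + r)^t
PV = $40,000.00 / (1 + 0.055)^6
PV = $40,000.00 / 1.378843
PV = $29,009.83

PV = FV / (1 + r)^t = $29,009.83


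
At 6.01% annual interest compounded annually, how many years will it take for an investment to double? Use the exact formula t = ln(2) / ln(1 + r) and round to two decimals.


Doubling condition: (1 + r)^t = 2
Take ln of both sides: t × ln(1 + r) = ln(2)
t = ln(2) / ln(1 + r)
t = 0.693147 / 0.058363
t = 11.88

t = ln(2) / ln(1 + r) = 11.88 years


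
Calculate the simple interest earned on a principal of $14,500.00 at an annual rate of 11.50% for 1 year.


Simple interest formula: I = P × r × t
I = $14,500.00 × 0.115 × 1
I = $1,667.50

I = P × r × t = $1,667.50


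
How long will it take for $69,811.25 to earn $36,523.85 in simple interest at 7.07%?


Rearrange the simple interest formula for t:
I = P × r × t  ⇒  t = I / (P × r)
t = $36,523.85 / ($69,811.25 × 0.0707)
t = 7.4

t = I/(P×r) = 7.4 years


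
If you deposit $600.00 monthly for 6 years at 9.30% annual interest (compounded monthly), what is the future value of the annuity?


Future value of an ordinary annuity: FV = PMT × ((1 + r)^n − 1) / r
Monthly rate r = 0.093/12 = 0.00775, n = 72
FV = $600.00 × ((1 + 0.093/12)^72 − 1) / (0.093/12)
FV = $600.00 × 95.925196
FV = $57,555.12

FV = PMT × ((1+r)^n - 1)/r = $57,555.12


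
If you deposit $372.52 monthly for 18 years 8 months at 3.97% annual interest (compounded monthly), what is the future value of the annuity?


Future value of an ordinary annuity: FV = PMT × ((1 + r)^n − 1) / r
Monthly rate r = 0.0397/12 ≈ 0.00330833, n = 224
FV = $372.52 × ((1 + 0.0397/12)^224 − 1) / (0.0397/12)
FV = $372.52 × 331.166013
FV = $123,365.96

FV = PMT × ((1+r)^n - 1)/r = $123,365.96


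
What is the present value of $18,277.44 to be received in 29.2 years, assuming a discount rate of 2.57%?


Present value formula: PV = FV / (1 + r)^t
PV = $18,277.44 / (1 + 0.0257)^29.2
PV = $18,277.44 / 2.097946
PV = $8,712.06

PV = FV / (1 + r)^t = $8,712.06


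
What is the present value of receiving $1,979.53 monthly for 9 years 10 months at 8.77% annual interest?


Present value of an ordinary annuity: PV = PMT × (1 − (1 + r)^(−n)) / r
Monthly rate r = 0.0877/12 ≈ 0.00730833, n = 118
PV = $1,979.53 × (1 − (1 + 0.0877/12)^(−118)) / (0.0877/12)
PV = $1,979.53 × 78.885193
PV = $156,155.61

PV = PMT × (1-(1+r)^(-n))/r = $156,155.61


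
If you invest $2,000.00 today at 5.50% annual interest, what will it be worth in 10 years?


Future value formula: FV = PV × (1 + r)^t
FV = $2,000.00 × (1 + 0.055)^10
FV = $2,000.00 × 1.708144
FV = $3,416.29

FV = PV × (1 + r)^t = $3,416.29


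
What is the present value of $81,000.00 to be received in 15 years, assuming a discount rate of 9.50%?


Present value formula: PV = FV / (1 + r)^t
PV = $81,000.00 / (1 + 0.095)^15
PV = $81,000.00 / 3.901322
PV = $20,762.19

PV = FV / (1 + r)^t = $20,762.19


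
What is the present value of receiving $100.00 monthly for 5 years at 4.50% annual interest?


Present value of an ordinary annuity: PV = PMT × (1 − (1 + r)^(−n)) / r
Monthly rate r = 0.045/12 = 0.00375, n = 60
PV = $100.00 × (1 − (1 + 0.045/12)^(−60)) / (0.045/12)
PV = $100.00 × 53.639380
PV = $5,363.94

PV = PMT × (1-(1+r)^(-n))/r = $5,363.94


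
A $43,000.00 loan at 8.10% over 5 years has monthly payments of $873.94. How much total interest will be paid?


Total paid over the life of the loan = PMT × n.
Total paid = $873.94 × 60 = $52,436.40
Total interest = total paid − principal = $52,436.40 − $43,000.00 = $9,436.40

Total interest = (PMT × n) - PV = $9,436.40


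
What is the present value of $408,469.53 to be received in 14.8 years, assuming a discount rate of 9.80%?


Present value formula: PV = FV / (1 + r)^t
PV = $408,469.53 / (1 + 0.098)^14.8
PV = $408,469.53 / 3.9894648
PV = $102,387.05

PV = FV / (1 + r)^t = $102,387.05


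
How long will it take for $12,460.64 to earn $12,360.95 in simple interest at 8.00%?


Rearrange the simple interest formula for t:
I = P × r × t  ⇒  t = I / (P × r)
t = $12,360.95 / ($12,460.64 × 0.08)
t = 12.4

t = I/(P×r) = 12.4 years


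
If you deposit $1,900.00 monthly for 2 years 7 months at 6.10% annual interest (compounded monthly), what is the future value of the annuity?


Future value of an ordinary annuity: FV = PMT × ((1 + r)^n − 1) / r
Monthly rate r = 0.061/12 ≈ 0.00508333, n = 31
FV = $1,900.00 × ((1 + 0.061/12)^31 − 1) / (0.061/12)
FV = $1,900.00 × 33.484151
FV = $63,619.89

FV = PMT × ((1+r)^n - 1)/r = $63,619.89


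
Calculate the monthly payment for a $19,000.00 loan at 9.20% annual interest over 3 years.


Loan payment formula: PMT = PV × r / (1 − (1 + r)^(−n))
Monthly rate r = 0.092/12 ≈ 0.00766667, n = 36 months
Denominator: 1 − (1 + 0.092/12)^(−36) = 0.2403879
PMT = $19,000.00 × (0.092/12) / 0.2403879
PMT = $605.97 per month

PMT = PV × r / (1-(1+r)^(-n)) = $605.97/month


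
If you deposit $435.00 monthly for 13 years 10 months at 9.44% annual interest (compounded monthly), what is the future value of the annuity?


Future value of an ordinary annuity: FV = PMT × ((1 + r)^n − 1) / r
Monthly rate r = 0.0944/12 ≈ 0.00786667, n = 166
FV = $435.00 × ((1 + 0.0944/12)^166 − 1) / (0.0944/12)
FV = $435.00 × 339.670616
FV = $147,756.72

FV = PMT × ((1+r)^n - 1)/r = $147,756.72


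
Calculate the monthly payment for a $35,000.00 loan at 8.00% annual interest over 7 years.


Loan payment formula: PMT = PV × r / (1 − (1 + r)^(−n))
Monthly rate r = 0.08/12 ≈ 0.00666667, n = 84 months
Denominator: 1 − (1 + 0.08/12)^(−84) = 0.427728
PMT = $35,000.00 × (0.08/12) / 0.427728
PMT = $545.52 per month

PMT = PV × r / (1-(1+r)^(-n)) = $545.52/month


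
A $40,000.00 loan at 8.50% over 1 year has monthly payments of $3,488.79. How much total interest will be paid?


Total paid over the life of the loan = PMT × n.
Total paid = $3,488.79 × 12 = $41,865.48
Total interest = total paid − principal = $41,865.48 − $40,000.00 = $1,865.48

Total interest = (PMT × n) - PV = $1,865.48


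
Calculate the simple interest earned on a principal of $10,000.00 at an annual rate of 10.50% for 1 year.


Simple interest formula: I = P × r × t
I = $10,000.00 × 0.105 × 1
I = $1,050.00

I = P × r × t = $1,050.00


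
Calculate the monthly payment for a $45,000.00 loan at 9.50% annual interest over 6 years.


Loan payment formula: PMT = PV × r / (1 − (1 + r)^(−n))
Monthly rate r = 0.095/12 ≈ 0.00791667, n = 72 months
Denominator: 1 − (1 + 0.095/12)^(−72) = 0.433204
PMT = $45,000.00 × (0.095/12) / 0.433204
PMT = $822.36 per month

PMT = PV × r / (1-(1+r)^(-n)) = $822.36/month


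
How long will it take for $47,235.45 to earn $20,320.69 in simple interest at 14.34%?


Rearrange the simple interest formula for t:
I = P × r × t  ⇒  t = I / (P × r)
t = $20,320.69 / ($47,235.45 × 0.1434)
t = 3

t = I/(P×r) = 3 years


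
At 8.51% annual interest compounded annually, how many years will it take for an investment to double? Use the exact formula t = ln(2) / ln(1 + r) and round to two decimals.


Doubling condition: (1 + r)^t = 2
Take ln of both sides: t × ln(1 + r) = ln(2)
t = ln(2) / ln(1 + r)
t = 0.693147 / 0.081672
t = 8.49

t = ln(2) / ln(1 + r) = 8.49 years


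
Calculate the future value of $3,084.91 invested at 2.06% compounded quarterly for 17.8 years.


Compound interest formula: A = P(1 + r/n)^(nt)
A = $3,084.91 × (1 + 0.0206/4)^(4 × 17.8)
Growth factor: (1 + 0.0206/4)^71.2 = 1.441579
A = $3,084.91 × 1.441579
A = $4,447.14

A = P(1 + r/n)^(nt) = $4,447.14


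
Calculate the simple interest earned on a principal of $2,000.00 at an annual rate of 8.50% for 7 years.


Simple interest formula: I = P × r × t
I = $2,000.00 × 0.085 × 7
I = $1,190.00

I = P × r × t = $1,190.00


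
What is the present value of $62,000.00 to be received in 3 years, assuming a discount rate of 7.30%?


Present value formula: PV = FV / (1 + r)^t
PV = $62,000.00 / (1 + 0.073)^3
PV = $62,000.00 / 1.235376
PV = $50,187.15

PV = FV / (1 + r)^t = $50,187.15


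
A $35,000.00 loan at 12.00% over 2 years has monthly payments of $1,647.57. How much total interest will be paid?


Total paid over the life of the loan = PMT × n.
Total paid = $1,647.57 × 24 = $39,541.68
Total interest = total paid − principal = $39,541.68 − $35,000.00 = $4,541.68

Total interest = (PMT × n) - PV = $4,541.68


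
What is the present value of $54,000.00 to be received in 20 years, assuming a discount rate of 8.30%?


Present value formula: PV = FV / (1 + r)^t
PV = $54,000.00 / (1 + 0.083)^20
PV = $54,000.00 / 4.9268476
PV = $10,960.36

PV = FV / (1 + r)^t = $10,960.36


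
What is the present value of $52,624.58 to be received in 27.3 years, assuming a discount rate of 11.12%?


Present value formula: PV = FV / (1 + r)^t
PV = $52,624.58 / (1 + 0.1112)^27.3
PV = $52,624.58 / 17.788034
PV = $2,958.43

PV = FV / (1 + r)^t = $2,958.43


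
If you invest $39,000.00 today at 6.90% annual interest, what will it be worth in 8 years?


Future value formula: FV = PV × (1 + r)^t
FV = $39,000.00 × (1 + 0.069)^8
FV = $39,000.00 × 1.7053819
FV = $66,509.89

FV = PV × (1 + r)^t = $66,509.89


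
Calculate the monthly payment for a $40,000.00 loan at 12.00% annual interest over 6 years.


Loan payment formula: PMT = PV × r / (1 − (1 + r)^(−n))
Monthly rate r = 0.12/12 = 0.01, n = 72 months
Denominator: 1 − (1 + 0.12/12)^(−72) = 0.511504
PMT = $40,000.00 × (0.12/12) / 0.511504
PMT = $782.01 per month

PMT = PV × r / (1-(1+r)^(-n)) = $782.01/month


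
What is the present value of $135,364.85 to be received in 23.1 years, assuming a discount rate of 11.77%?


Present value formula: PV = FV / (1 + r)^t
PV = $135,364.85 / (1 + 0.1177)^23.1
PV = $135,364.85 / 13.071135
PV = $10,356.01

PV = FV / (1 + r)^t = $10,356.01


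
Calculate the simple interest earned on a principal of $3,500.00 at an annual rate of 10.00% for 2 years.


Simple interest formula: I = P × r × t
I = $3,500.00 × 0.1 × 2
I = $700.00

I = P × r × t = $700.00


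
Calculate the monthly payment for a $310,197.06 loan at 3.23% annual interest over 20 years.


Loan payment formula: PMT = PV × r / (1 − (1 + r)^(−n))
Monthly rate r = 0.0323/12 ≈ 0.00269167, n = 240 months
Denominator: 1 − (1 + 0.0323/12)^(−240) = 0.475407
PMT = $310,197.06 × (0.0323/12) / 0.475407
PMT = $1,756.28 per month

PMT = PV × r / (1-(1+r)^(-n)) = $1,756.28/month


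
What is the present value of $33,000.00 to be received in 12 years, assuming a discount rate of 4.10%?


Present value formula: PV = FV / (1 + r)^t
PV = $33,000.00 / (1 + 0.041)^12
PV = $33,000.00 / 1.61960368
PV = $20,375.36

PV = FV / (1 + r)^t = $20,375.36


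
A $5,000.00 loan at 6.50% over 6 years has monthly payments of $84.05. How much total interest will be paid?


Total paid over the life of the loan = PMT × n.
Total paid = $84.05 × 72 = $6,051.60
Total interest = total paid − principal = $6,051.60 − $5,000.00 = $1,051.60

Total interest = (PMT × n) - PV = $1,051.60


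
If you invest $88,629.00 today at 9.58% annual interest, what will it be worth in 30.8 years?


Future value formula: FV = PV × (1 + r)^t
FV = $88,629.00 × (1 + 0.0958)^30.8
FV = $88,629.00 × 16.7387846
FV = $1,483,541.74

FV = PV × (1 + r)^t = $1,483,541.74


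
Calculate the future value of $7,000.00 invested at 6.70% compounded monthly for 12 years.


Compound interest formula: A = P(1 + r/n)^(nt)
A = $7,000.00 × (1 + 0.067/12)^(12 × 12)
Growth factor: (1 + 0.067/12)^144 = 2.229470
A = $7,000.00 × 2.229470
A = $15,606.29

A = P(1 + r/n)^(nt) = $15,606.29


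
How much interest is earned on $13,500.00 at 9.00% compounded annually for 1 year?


Compound interest earned = final amount − principal.
A = P(1 + r/n)^(nt) = $13,500.00 × (1 + 0.09/1)^(1 × 1) = $14,715.00
Interest = A − P = $14,715.00 − $13,500.00 = $1,215.00

Interest = A - P = $1,215.00


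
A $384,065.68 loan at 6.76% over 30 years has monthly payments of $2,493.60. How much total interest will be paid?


Total paid over the life of the loan = PMT × n.
Total paid = $2,493.60 × 360 = $897,696.00
Total interest = total paid − principal = $897,696.00 − $384,065.68 = $513,630.32

Total interest = (PMT × n) - PV = $513,630.32


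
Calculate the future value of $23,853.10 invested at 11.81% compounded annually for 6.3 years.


Compound interest formula: A = P(1 + r/n)^(nt)
A = $23,853.10 × (1 + 0.1181/1)^(1 × 6.3)
Growth factor: (1 + 0.1181/1)^6.3 = 2.0203568
A = $23,853.10 × 2.0203568
A = $48,191.77

A = P(1 + r/n)^(nt) = $48,191.77


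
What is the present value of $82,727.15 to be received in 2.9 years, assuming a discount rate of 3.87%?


Present value formula: PV = FV / (1 + r)^t
PV = $82,727.15 / (1 + 0.0387)^2.9
PV = $82,727.15 / 1.116404
PV = $74,101.45

PV = FV / (1 + r)^t = $74,101.45


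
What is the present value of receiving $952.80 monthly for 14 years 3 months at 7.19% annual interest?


Present value of an ordinary annuity: PV = PMT × (1 − (1 + r)^(−n)) / r
Monthly rate r = 0.0719/12 ≈ 0.00599167, n = 171
PV = $952.80 × (1 − (1 + 0.0719/12)^(−171)) / (0.0719/12)
PV = $952.80 × 106.806999
PV = $101,765.71

PV = PMT × (1-(1+r)^(-n))/r = $101,765.71


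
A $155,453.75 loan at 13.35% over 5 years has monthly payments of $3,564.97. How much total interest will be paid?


Total paid over the life of the loan = PMT × n.
Total paid = $3,564.97 × 60 = $213,898.20
Total interest = total paid − principal = $213,898.20 − $155,453.75 = $58,444.45

Total interest = (PMT × n) - PV = $58,444.45


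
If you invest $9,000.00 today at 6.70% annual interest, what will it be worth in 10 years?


Future value formula: FV = PV × (1 + r)^t
FV = $9,000.00 × (1 + 0.067)^10
FV = $9,000.00 × 1.912688
FV = $17,214.19

FV = PV × (1 + r)^t = $17,214.19


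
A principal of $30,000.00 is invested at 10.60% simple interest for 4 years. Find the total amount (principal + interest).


Total amount formula: A = P(1 + rt) = P + P·r·t
Interest: I = P × r × t = $30,000.00 × 0.106 × 4 = $12,720.00
A = P + I = $30,000.00 + $12,720.00 = $42,720.00

A = P + I = P(1 + rt) = $42,720.00


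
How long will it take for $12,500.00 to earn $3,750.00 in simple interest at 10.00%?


Rearrange the simple interest formula for t:
I = P × r × t  ⇒  t = I / (P × r)
t = $3,750.00 / ($12,500.00 × 0.1)
t = 3

t = I/(P×r) = 3 years


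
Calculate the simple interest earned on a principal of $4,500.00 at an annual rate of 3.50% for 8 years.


Simple interest formula: I = P × r × t
I = $4,500.00 × 0.035 × 8
I = $1,260.00

I = P × r × t = $1,260.00


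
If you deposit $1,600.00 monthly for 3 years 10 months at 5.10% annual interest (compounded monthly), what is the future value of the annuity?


Future value of an ordinary annuity: FV = PMT × ((1 + r)^n − 1) / r
Monthly rate r = 0.051/12 = 0.00425, n = 46
FV = $1,600.00 × ((1 + 0.051/12)^46 − 1) / (0.051/12)
FV = $1,600.00 × 50.685926
FV = $81,097.48

FV = PMT × ((1+r)^n - 1)/r = $81,097.48


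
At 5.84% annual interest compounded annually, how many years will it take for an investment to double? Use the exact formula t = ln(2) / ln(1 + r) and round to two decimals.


Doubling condition: (1 + r)^t = 2
Take ln of both sides: t × ln(1 + r) = ln(2)
t = ln(2) / ln(1 + r)
t = 0.693147 / 0.056758
t = 12.21

t = ln(2) / ln(1 + r) = 12.21 years


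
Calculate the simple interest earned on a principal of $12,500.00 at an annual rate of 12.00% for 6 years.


Simple interest formula: I = P × r × t
I = $12,500.00 × 0.12 × 6
I = $9,000.00

I = P × r × t = $9,000.00


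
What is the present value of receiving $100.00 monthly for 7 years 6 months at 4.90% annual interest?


Present value of an ordinary annuity: PV = PMT × (1 − (1 + r)^(−n)) / r
Monthly rate r = 0.049/12 ≈ 0.00408333, n = 90
PV = $100.00 × (1 − (1 + 0.049/12)^(−90)) / (0.049/12)
PV = $100.00 × 75.188161
PV = $7,518.82

PV = PMT × (1-(1+r)^(-n))/r = $7,518.82


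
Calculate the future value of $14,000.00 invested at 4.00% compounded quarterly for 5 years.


Compound interest formula: A = P(1 + r/n)^(nt)
A = $14,000.00 × (1 + 0.04/4)^(4 × 5)
Growth factor: (1 + 0.04/4)^20 = 1.220190
A = $14,000.00 × 1.220190
A = $17,082.66

A = P(1 + r/n)^(nt) = $17,082.66


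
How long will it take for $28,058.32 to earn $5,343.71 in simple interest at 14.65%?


Rearrange the simple interest formula for t:
I = P × r × t  ⇒  t = I / (P × r)
t = $5,343.71 / ($28,058.32 × 0.1465)
t = 1.3

t = I/(P×r) = 1.3 years


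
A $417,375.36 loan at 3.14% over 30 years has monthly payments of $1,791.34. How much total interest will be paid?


Total paid over the life of the loan = PMT × n.
Total paid = $1,791.34 × 360 = $644,882.40
Total interest = total paid − principal = $644,882.40 − $417,375.36 = $227,507.04

Total interest = (PMT × n) - PV = $227,507.04


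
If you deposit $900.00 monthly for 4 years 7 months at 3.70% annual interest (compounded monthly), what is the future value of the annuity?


Future value of an ordinary annuity: FV = PMT × ((1 + r)^n − 1) / r
Monthly rate r = 0.037/12 ≈ 0.00308333, n = 55
FV = $900.00 × ((1 + 0.037/12)^55 − 1) / (0.037/12)
FV = $900.00 × 59.838485
FV = $53,854.64

FV = PMT × ((1+r)^n - 1)/r = $53,854.64


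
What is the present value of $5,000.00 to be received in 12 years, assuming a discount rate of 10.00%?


Present value formula: PV = FV / (1 + r)^t
PV = $5,000.00 / (1 + 0.1)^12
PV = $5,000.00 / 3.138428
PV = $1,593.15

PV = FV / (1 + r)^t = $1,593.15


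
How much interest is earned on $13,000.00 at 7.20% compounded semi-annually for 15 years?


Compound interest earned = final amount − principal.
A = P(1 + r/n)^(nt) = $13,000.00 × (1 + 0.072/2)^(2 × 15) = $37,560.90
Interest = A − P = $37,560.90 − $13,000.00 = $24,560.90

Interest = A - P = $24,560.90


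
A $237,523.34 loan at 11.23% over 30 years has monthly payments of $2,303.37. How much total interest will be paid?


Total paid over the life of the loan = PMT × n.
Total paid = $2,303.37 × 360 = $829,213.20
Total interest = total paid − principal = $829,213.20 − $237,523.34 = $591,689.86

Total interest = (PMT × n) - PV = $591,689.86


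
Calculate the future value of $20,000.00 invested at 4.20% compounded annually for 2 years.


Compound interest formula: A = P(1 + r/n)^(nt)
A = $20,000.00 × (1 + 0.042/1)^(1 × 2)
Growth factor: (1 + 0.042/1)^2 = 1.085764
A = $20,000.00 × 1.085764
A = $21,715.28

A = P(1 + r/n)^(nt) = $21,715.28


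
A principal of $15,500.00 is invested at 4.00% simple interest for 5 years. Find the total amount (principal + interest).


Total amount formula: A = P(1 + rt) = P + P·r·t
Interest: I = P × r × t = $15,500.00 × 0.04 × 5 = $3,100.00
A = P + I = $15,500.00 + $3,100.00 = $18,600.00

A = P + I = P(1 + rt) = $18,600.00


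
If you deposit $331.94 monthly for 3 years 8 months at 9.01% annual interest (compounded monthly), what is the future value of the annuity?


Future value of an ordinary annuity: FV = PMT × ((1 + r)^n − 1) / r
Monthly rate r = 0.0901/12 ≈ 0.00750833, n = 44
FV = $331.94 × ((1 + 0.0901/12)^44 − 1) / (0.0901/12)
FV = $331.94 × 51.910603
FV = $17,231.21

FV = PMT × ((1+r)^n - 1)/r = $17,231.21
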